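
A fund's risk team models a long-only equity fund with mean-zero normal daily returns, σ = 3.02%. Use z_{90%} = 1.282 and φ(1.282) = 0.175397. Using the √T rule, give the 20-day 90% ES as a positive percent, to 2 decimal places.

23.69%

σ_{20d} = 3.02% × √20 = 13.506%.
ES multiplier = φ(z)/(1−α) = 0.175397/0.1 = 1.754.
ES = 13.506% × 1.754 = 23.690%.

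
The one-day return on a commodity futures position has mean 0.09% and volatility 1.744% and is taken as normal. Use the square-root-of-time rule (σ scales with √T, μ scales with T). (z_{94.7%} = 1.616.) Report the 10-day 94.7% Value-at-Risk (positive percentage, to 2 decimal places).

σ_{10d} = 1.744% × √10 = 5.515%; μ_{10d} = 10 × 0.09% = 0.900%.
VaR = −(0.900%) + 1.616 × 5.515% = 8.012%.

8.01%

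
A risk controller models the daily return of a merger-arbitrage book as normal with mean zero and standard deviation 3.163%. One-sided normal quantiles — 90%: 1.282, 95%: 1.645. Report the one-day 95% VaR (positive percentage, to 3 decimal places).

VaR = z·σ = 1.645 × 3.163% = 5.203%.

5.203%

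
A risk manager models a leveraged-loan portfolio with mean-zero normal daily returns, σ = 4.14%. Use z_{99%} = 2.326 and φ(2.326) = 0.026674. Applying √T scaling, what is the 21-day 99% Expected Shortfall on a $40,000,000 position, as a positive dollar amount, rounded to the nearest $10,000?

σ_{21d} = 4.14% × √21 = 18.972%.
ES multiplier = φ(z)/(1−α) = 0.026674/0.01 = 2.667.
ES = 18.972% × 2.667 = 50.598%; on $40,000,000: $20,239,200.

$20,240,000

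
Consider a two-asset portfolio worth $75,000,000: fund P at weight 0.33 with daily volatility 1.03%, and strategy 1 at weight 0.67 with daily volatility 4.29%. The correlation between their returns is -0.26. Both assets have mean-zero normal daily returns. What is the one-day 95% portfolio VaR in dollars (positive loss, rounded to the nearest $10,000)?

σ_p² = 0.33²·1.03² + 0.67²·4.29² + 2·-0.26·0.33·0.67·1.03·4.29 = 7.8691 (%²).
σ_p = √7.8691 = 2.805%.
At 95%, z = 1.645.
VaR = 1.645 × 2.805% = 4.614%; on $75,000,000 that is $3,460,500.

$3,460,000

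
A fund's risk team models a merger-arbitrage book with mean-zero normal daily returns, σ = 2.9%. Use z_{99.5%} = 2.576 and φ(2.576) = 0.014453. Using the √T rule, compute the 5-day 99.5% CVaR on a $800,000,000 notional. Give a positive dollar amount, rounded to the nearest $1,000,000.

σ_{5d} = 2.9% × √5 = 6.485%.
ES multiplier = φ(z)/(1−α) = 0.014453/0.005 = 2.891.
ES = 6.485% × 2.891 = 18.748%; on $800,000,000: $149,984,000.

$150,000,000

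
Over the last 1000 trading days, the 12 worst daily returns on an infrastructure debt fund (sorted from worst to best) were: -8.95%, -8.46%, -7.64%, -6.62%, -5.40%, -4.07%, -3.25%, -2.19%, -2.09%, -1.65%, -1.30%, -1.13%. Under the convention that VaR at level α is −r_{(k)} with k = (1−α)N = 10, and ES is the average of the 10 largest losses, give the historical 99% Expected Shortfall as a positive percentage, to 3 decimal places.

The 10 worst returns sum to -50.32%.
ES = −(-50.32%) / 10 = 5.032%.

5.032%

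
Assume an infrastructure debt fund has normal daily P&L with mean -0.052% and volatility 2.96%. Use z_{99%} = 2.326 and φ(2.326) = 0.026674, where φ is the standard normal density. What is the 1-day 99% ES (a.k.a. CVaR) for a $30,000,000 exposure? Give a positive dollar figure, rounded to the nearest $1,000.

$2,384,000

Tail multiplier: φ(z)/(1−α) = 0.026674 / 0.01 = 2.667.
ES = −(-0.052%) + 2.96% × 2.667 = 7.946%.
On $30,000,000: 0.07946 × $30,000,000 = $2,383,800.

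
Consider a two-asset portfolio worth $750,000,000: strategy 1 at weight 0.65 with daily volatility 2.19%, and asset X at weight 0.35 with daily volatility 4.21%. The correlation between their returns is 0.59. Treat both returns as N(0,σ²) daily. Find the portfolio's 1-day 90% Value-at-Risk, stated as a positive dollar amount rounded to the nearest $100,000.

$24,800,000

σ_p² = 0.65²·2.19² + 0.35²·4.21² + 2·0.59·0.65·0.35·2.19·4.21 = 6.6726 (%²).
σ_p = √6.6726 = 2.583%.
At 90%, z = 1.282.
VaR = 1.282 × 2.583% = 3.311%; on $750,000,000 that is $24,832,500.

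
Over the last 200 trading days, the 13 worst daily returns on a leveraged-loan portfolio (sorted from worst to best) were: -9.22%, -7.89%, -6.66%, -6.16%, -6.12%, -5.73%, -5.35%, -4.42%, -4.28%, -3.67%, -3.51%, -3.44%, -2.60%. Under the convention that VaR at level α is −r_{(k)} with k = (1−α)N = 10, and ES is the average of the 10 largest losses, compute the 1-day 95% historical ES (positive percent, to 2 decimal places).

5.95%

The 10 worst returns sum to -59.50%.
ES = −(-59.50%) / 10 = 5.95%.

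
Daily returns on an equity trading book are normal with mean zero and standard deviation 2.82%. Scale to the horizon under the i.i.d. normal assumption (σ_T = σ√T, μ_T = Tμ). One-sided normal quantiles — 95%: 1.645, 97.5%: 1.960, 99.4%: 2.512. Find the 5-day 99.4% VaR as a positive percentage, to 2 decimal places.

15.84%

σ_{5d} = 2.82% × √5 = 6.306%.
VaR = 2.512 × 6.306% = 15.841%.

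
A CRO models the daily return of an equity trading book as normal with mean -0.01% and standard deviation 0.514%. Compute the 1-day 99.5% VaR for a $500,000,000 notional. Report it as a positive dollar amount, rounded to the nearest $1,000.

At 99.5% one-sided, z = 2.576.
VaR = −μ + z·σ = −(-0.01%) + 2.576 × 0.514% = 1.334%.
On $500,000,000: 0.01334 × $500,000,000 = $6,670,000.

$6,670,000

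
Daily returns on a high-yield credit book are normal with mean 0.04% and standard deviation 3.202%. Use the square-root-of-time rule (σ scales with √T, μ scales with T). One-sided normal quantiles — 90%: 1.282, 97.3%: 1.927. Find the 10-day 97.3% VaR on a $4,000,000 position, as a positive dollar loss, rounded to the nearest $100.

$764,500

σ_{10d} = 3.202% × √10 = 10.126%; μ_{10d} = 10 × 0.04% = 0.400%.
VaR = −(0.400%) + 1.927 × 10.126% = 19.113%.
On $4,000,000: 0.19113 × $4,000,000 = $764,520.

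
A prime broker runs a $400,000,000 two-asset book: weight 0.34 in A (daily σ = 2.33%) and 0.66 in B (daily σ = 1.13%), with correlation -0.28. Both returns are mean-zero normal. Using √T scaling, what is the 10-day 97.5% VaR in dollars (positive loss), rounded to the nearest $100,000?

$22,900,000

σ_p = √(0.34²·2.33² + 0.66²·1.13² + 2·-0.28·0.34·0.66·2.33·1.13) = 0.924%.
σ_{10d} = 0.924% × √10 = 2.922%.
z(97.5%) = 1.960.
VaR = 1.960 × 2.922% = 5.727%; on $400,000,000 that is $22,908,000.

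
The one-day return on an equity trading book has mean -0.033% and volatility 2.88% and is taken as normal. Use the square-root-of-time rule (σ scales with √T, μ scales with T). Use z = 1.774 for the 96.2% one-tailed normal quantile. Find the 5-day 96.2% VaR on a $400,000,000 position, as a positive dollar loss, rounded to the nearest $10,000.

$46,360,000

σ_{5d} = 2.88% × √5 = 6.440%; μ_{5d} = 5 × -0.033% = -0.165%.
VaR = −(-0.165%) + 1.774 × 6.440% = 11.590%.
On $400,000,000: 0.11590 × $400,000,000 = $46,360,000.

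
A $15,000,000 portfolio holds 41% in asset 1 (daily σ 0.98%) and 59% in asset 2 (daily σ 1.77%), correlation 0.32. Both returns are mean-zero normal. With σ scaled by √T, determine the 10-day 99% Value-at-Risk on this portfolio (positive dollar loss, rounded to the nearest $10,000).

$1,360,000

σ_p = √(0.41²·0.98² + 0.59²·1.77² + 2·0.32·0.41·0.59·0.98·1.77) = 1.233%.
σ_{10d} = 1.233% × √10 = 3.899%.
z(99%) = 2.326.
VaR = 2.326 × 3.899% = 9.069%; on $15,000,000 that is $1,360,350.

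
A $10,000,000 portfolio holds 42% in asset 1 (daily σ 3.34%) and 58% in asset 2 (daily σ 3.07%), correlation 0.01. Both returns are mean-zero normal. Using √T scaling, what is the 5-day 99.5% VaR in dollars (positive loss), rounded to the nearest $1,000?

σ_p = √(0.42²·3.34² + 0.58²·3.07² + 2·0.01·0.42·0.58·3.34·3.07) = 2.278%.
σ_{5d} = 2.278% × √5 = 5.094%.
z(99.5%) = 2.576.
VaR = 2.576 × 5.094% = 13.122%; on $10,000,000 that is $1,312,200.

$1,312,000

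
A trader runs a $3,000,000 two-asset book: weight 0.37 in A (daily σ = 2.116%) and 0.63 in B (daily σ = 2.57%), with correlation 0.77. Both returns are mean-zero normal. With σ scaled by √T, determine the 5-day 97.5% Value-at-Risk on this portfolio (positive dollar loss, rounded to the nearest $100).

$299,400

σ_p = √(0.37²·2.116² + 0.63²·2.57² + 2·0.77·0.37·0.63·2.116·2.57) = 2.277%.
σ_{5d} = 2.277% × √5 = 5.092%.
z(97.5%) = 1.960.
VaR = 1.960 × 5.092% = 9.980%; on $3,000,000 that is $299,400.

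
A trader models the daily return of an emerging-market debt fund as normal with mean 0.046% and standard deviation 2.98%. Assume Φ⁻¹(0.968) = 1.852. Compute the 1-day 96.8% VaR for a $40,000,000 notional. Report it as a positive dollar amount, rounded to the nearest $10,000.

VaR = −μ + z·σ = −(0.046%) + 1.852 × 2.98% = 5.473%.
On $40,000,000: 0.05473 × $40,000,000 = $2,189,200.

$2,190,000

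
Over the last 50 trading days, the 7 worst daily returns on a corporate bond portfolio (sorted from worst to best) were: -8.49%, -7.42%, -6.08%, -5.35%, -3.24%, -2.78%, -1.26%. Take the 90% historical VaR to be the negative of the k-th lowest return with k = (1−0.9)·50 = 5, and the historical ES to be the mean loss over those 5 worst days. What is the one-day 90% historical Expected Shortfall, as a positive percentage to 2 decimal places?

6.12%

The 5 worst returns sum to -30.58%.
ES = −(-30.58%) / 5 = 6.116% ≈ 6.12%.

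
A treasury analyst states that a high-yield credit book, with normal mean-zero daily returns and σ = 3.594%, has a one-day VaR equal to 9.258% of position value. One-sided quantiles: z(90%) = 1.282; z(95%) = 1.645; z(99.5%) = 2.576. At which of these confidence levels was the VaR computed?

Implied z = VaR/σ = 9.258 / 3.594 = 2.576.
This matches z(99.5%) = 2.576.

99.5%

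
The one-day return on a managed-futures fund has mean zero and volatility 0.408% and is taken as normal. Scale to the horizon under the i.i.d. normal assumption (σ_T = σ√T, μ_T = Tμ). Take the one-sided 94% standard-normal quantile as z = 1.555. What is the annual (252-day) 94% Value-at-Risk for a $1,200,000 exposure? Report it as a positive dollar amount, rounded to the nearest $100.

σ_{252d} = 0.408% × √252 = 6.477%.
VaR = 1.555 × 6.477% = 10.072%.
On $1,200,000: 0.10072 × $1,200,000 = $120,864.

$120,900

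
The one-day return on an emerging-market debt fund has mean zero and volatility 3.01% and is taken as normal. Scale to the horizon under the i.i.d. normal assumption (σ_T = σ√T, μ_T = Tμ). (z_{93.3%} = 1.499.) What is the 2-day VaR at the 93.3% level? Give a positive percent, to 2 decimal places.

σ_{2d} = 3.01% × √2 = 4.257%.
VaR = 1.499 × 4.257% = 6.381%.

6.38%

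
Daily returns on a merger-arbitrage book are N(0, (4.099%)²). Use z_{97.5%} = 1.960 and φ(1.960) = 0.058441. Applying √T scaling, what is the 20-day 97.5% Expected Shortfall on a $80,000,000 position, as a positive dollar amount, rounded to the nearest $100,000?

$34,300,000

σ_{20d} = 4.099% × √20 = 18.331%.
ES multiplier = φ(z)/(1−α) = 0.058441/0.025 = 2.338.
ES = 18.331% × 2.338 = 42.858%; on $80,000,000: $34,286,400.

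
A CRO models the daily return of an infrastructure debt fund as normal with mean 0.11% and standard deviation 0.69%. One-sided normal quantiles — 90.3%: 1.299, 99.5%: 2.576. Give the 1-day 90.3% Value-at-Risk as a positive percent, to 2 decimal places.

0.79%

VaR = −μ + z·σ = −(0.11%) + 1.299 × 0.69% = 0.786%.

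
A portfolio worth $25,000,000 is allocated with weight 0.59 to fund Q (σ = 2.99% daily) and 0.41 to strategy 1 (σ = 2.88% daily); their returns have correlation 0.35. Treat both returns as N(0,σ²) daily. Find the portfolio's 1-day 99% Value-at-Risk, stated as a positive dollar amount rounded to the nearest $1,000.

σ_p² = 0.59²·2.99² + 0.41²·2.88² + 2·0.35·0.59·0.41·2.99·2.88 = 5.9645 (%²).
σ_p = √5.9645 = 2.442%.
At 99%, z = 2.326.
VaR = 2.326 × 2.442% = 5.680%; on $25,000,000 that is $1,420,000.

$1,420,000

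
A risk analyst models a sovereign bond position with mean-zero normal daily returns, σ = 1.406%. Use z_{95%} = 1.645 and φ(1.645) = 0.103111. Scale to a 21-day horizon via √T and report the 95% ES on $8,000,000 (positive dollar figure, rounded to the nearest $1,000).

σ_{21d} = 1.406% × √21 = 6.443%.
ES multiplier = φ(z)/(1−α) = 0.103111/0.05 = 2.062.
ES = 6.443% × 2.062 = 13.285%; on $8,000,000: $1,062,800.

$1,063,000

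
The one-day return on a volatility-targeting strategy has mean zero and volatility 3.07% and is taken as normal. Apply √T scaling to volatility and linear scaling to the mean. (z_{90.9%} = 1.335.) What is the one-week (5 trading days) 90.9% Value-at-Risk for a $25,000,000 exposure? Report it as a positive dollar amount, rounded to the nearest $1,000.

$2,291,000

σ_{5d} = 3.07% × √5 = 6.865%.
VaR = 1.335 × 6.865% = 9.165%.
On $25,000,000: 0.09165 × $25,000,000 = $2,291,250.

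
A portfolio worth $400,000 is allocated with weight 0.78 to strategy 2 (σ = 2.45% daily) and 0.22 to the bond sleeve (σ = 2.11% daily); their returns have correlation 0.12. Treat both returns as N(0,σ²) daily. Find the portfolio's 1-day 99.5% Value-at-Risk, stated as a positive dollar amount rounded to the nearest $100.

$20,800

σ_p² = 0.78²·2.45² + 0.22²·2.11² + 2·0.12·0.78·0.22·2.45·2.11 = 4.0803 (%²).
σ_p = √4.0803 = 2.020%.
At 99.5%, z = 2.576.
VaR = 2.576 × 2.020% = 5.204%; on $400,000 that is $20,816.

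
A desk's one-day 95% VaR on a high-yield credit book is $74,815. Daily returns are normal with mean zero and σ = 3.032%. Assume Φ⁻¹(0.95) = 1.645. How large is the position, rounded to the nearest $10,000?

$1,500,000

VaR as a fraction of value: z·σ = 1.645 × 3.032% = 4.98764%.
Position = $74,815 / 0.0498764 = $1,500,008.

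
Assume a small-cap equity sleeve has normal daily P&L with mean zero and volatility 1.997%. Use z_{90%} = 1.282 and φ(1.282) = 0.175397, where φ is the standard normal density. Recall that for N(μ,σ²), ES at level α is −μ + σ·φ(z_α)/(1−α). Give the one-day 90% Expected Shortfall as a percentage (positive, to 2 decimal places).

Tail multiplier: φ(z)/(1−α) = 0.175397 / 0.1 = 1.754.
ES = 1.997% × 1.754 = 3.503%.

3.50%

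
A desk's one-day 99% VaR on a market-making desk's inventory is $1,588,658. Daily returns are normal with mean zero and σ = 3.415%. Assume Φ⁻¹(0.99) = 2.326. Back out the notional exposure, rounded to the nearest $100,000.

$20,000,000

VaR as a fraction of value: z·σ = 2.326 × 3.415% = 7.94329%.
Position = $1,588,658 / 0.0794329 = $20,000,000.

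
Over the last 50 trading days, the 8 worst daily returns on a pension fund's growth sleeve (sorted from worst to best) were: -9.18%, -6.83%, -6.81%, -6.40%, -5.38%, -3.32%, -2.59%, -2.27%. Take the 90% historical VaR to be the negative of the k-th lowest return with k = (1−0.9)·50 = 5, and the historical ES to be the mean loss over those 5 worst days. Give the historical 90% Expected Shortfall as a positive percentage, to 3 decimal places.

The 5 worst returns sum to -34.60%.
ES = −(-34.60%) / 5 = 6.92% ≈ 6.920%.

6.920%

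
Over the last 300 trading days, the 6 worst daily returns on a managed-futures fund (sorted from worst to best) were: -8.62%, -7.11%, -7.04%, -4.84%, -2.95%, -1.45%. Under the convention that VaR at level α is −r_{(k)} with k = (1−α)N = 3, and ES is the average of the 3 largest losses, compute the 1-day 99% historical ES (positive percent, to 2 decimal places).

The 3 worst returns sum to -22.77%.
ES = −(-22.77%) / 3 = 7.59%.

7.59%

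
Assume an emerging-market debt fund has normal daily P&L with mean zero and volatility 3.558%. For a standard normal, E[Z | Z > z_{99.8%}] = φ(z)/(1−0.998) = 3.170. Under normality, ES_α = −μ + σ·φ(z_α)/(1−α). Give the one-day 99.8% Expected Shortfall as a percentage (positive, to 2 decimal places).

ES = 3.558% × 3.170 = 11.279%.

11.28%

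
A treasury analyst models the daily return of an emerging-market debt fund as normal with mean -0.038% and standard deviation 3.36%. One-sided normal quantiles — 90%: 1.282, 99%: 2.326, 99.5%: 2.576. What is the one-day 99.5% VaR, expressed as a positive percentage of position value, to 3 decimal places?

VaR = −μ + z·σ = −(-0.038%) + 2.576 × 3.36% = 8.693%.

8.693%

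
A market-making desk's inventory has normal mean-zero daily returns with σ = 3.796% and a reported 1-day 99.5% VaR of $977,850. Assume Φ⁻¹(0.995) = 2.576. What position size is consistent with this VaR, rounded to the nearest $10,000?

$10,000,000

VaR as a fraction of value: z·σ = 2.576 × 3.796% = 9.7785%.
Position = $977,850 / 0.097785 = $10,000,004.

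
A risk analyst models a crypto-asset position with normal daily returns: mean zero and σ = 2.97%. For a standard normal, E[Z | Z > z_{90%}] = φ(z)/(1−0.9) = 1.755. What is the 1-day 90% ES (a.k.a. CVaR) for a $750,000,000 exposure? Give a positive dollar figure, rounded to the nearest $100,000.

$39,100,000

ES = 2.97% × 1.755 = 5.212%.
On $750,000,000: 0.05212 × $750,000,000 = $39,090,000.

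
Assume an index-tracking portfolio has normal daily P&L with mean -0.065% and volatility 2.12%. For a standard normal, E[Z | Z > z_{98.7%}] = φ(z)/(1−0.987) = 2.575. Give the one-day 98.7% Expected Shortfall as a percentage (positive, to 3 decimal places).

ES = −(-0.065%) + 2.12% × 2.575 = 5.524%.

5.524%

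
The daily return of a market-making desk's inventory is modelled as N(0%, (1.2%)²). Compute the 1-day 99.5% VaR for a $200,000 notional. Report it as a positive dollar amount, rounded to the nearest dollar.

$6,182

At 99.5% one-sided, z = 2.576.
VaR = z·σ = 2.576 × 1.2% = 3.091%.
On $200,000: 0.03091 × $200,000 = $6,182.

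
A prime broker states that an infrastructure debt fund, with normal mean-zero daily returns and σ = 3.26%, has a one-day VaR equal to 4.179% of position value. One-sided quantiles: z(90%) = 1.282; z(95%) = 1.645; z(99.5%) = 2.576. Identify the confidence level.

90%

Implied z = VaR/σ = 4.179 / 3.26 = 1.282.
This matches z(90%) = 1.282.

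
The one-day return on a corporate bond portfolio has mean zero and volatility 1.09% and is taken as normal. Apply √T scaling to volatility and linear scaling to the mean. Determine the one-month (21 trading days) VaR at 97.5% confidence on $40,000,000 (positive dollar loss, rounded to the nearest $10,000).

$3,920,000

At 97.5%, z = 1.960.
σ_{21d} = 1.09% × √21 = 4.995%.
VaR = 1.960 × 4.995% = 9.790%.
On $40,000,000: 0.09790 × $40,000,000 = $3,916,000.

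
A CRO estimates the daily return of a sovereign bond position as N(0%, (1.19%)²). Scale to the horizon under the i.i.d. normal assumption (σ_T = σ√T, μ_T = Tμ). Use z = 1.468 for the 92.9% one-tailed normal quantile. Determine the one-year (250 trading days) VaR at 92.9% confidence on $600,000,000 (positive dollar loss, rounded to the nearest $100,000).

$165,700,000

σ_{250d} = 1.19% × √250 = 18.816%.
VaR = 1.468 × 18.816% = 27.622%.
On $600,000,000: 0.27622 × $600,000,000 = $165,732,000.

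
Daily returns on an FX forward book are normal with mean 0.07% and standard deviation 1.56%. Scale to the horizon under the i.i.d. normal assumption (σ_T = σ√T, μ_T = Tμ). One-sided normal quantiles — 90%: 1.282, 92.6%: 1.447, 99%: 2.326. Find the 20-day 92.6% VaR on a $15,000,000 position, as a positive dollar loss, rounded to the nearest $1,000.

σ_{20d} = 1.56% × √20 = 6.977%; μ_{20d} = 20 × 0.07% = 1.400%.
VaR = −(1.400%) + 1.447 × 6.977% = 8.696%.
On $15,000,000: 0.08696 × $15,000,000 = $1,304,400.

$1,304,000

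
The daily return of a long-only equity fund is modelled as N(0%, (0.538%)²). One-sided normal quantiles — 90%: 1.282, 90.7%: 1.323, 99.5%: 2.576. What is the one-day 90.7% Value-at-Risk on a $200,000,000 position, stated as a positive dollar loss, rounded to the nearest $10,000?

$1,420,000

VaR = z·σ = 1.323 × 0.538% = 0.712%.
On $200,000,000: 0.00712 × $200,000,000 = $1,424,000.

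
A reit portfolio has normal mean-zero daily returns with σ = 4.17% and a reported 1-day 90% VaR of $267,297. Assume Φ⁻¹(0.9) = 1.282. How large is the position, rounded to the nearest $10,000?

$5,000,000

VaR as a fraction of value: z·σ = 1.282 × 4.17% = 5.34594%.
Position = $267,297 / 0.0534594 = $5,000,000.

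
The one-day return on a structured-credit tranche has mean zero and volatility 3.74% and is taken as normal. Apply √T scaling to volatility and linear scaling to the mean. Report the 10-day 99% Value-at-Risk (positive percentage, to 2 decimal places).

At 99%, z = 2.326.
σ_{10d} = 3.74% × √10 = 11.827%.
VaR = 2.326 × 11.827% = 27.510%.

27.51%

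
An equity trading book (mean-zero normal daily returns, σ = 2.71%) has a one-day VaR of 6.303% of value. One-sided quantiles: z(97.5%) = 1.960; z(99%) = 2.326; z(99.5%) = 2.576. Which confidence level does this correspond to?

Implied z = VaR/σ = 6.303 / 2.71 = 2.326.
This matches z(99%) = 2.326.

99%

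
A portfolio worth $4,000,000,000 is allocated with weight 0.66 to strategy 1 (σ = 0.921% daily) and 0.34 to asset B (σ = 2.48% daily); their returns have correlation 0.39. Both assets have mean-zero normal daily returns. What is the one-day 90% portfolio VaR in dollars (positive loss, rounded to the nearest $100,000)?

$62,400,000

σ_p² = 0.66²·0.921² + 0.34²·2.48² + 2·0.39·0.66·0.34·0.921·2.48 = 1.4803 (%²).
σ_p = √1.4803 = 1.217%.
At 90%, z = 1.282.
VaR = 1.282 × 1.217% = 1.560%; on $4,000,000,000 that is $62,400,000.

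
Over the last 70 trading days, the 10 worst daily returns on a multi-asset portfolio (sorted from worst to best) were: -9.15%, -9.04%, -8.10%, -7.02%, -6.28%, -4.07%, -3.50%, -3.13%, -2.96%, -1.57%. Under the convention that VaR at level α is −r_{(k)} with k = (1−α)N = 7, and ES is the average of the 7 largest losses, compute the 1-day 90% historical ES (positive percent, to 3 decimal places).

6.737%

The 7 worst returns sum to -47.16%.
ES = −(-47.16%) / 7 = 6.7371…% ≈ 6.737%.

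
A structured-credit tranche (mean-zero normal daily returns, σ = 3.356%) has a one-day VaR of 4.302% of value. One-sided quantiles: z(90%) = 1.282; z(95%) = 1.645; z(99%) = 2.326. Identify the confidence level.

90%

Implied z = VaR/σ = 4.302 / 3.356 = 1.282.
This matches z(90%) = 1.282.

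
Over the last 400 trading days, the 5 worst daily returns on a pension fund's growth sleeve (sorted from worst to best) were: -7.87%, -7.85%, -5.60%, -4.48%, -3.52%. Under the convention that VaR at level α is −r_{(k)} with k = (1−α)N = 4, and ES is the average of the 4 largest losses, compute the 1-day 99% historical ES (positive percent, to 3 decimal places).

6.450%

The 4 worst returns sum to -25.80%.
ES = −(-25.80%) / 4 = 6.45% ≈ 6.450%.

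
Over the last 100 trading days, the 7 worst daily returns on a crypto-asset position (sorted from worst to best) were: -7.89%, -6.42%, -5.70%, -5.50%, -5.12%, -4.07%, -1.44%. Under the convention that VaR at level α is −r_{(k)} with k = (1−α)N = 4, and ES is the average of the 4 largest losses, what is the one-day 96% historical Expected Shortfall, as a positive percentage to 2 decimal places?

The 4 worst returns sum to -25.51%.
ES = −(-25.51%) / 4 = 6.3775% ≈ 6.38%.

6.38%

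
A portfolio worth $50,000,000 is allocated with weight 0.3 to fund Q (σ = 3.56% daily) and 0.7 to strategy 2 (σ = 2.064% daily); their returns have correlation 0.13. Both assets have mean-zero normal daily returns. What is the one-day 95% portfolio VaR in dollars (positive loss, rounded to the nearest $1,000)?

$1,567,000

σ_p² = 0.3²·3.56² + 0.7²·2.064² + 2·0.13·0.3·0.7·3.56·2.064 = 3.6293 (%²).
σ_p = √3.6293 = 1.905%.
At 95%, z = 1.645.
VaR = 1.645 × 1.905% = 3.134%; on $50,000,000 that is $1,567,000.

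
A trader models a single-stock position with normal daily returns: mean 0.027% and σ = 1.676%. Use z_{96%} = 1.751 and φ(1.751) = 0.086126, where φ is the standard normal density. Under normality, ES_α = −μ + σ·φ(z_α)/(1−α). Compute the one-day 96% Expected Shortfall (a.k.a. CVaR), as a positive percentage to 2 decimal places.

Tail multiplier: φ(z)/(1−α) = 0.086126 / 0.04 = 2.153.
ES = −(0.027%) + 1.676% × 2.153 = 3.581%.

3.58%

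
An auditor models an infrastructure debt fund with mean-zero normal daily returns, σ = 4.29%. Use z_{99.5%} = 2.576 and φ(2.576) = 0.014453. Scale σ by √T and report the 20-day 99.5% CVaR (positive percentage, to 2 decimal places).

σ_{20d} = 4.29% × √20 = 19.185%.
ES multiplier = φ(z)/(1−α) = 0.014453/0.005 = 2.891.
ES = 19.185% × 2.891 = 55.464%.

55.46%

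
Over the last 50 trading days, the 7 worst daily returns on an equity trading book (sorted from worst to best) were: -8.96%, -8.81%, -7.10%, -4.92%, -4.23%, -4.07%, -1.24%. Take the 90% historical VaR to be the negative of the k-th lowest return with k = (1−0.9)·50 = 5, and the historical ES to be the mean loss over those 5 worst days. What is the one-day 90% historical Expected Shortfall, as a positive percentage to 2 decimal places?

6.80%

The 5 worst returns sum to -34.02%.
ES = −(-34.02%) / 5 = 6.804% ≈ 6.80%.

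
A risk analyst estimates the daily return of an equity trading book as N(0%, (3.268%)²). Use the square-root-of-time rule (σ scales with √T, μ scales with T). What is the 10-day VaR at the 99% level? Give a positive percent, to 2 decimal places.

At 99%, z = 2.326.
σ_{10d} = 3.268% × √10 = 10.334%.
VaR = 2.326 × 10.334% = 24.037%.

24.04%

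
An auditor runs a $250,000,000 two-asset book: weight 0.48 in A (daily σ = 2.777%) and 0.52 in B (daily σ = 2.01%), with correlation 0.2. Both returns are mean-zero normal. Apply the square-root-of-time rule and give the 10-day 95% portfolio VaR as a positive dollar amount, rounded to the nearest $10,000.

σ_p = √(0.48²·2.777² + 0.52²·2.01² + 2·0.2·0.48·0.52·2.777·2.01) = 1.851%.
σ_{10d} = 1.851% × √10 = 5.853%.
z(95%) = 1.645.
VaR = 1.645 × 5.853% = 9.628%; on $250,000,000 that is $24,070,000.

$24,070,000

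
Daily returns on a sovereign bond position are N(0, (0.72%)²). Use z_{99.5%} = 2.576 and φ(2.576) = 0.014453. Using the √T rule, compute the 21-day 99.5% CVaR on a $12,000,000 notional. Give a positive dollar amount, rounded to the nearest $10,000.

$1,140,000

σ_{21d} = 0.72% × √21 = 3.299%.
ES multiplier = φ(z)/(1−α) = 0.014453/0.005 = 2.891.
ES = 3.299% × 2.891 = 9.537%; on $12,000,000: $1,144,440.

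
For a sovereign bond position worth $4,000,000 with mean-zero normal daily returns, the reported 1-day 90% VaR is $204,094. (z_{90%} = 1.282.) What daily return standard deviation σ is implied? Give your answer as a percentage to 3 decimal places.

3.980%

VaR as a fraction: $204,094 / $4,000,000 = 5.102%.
σ = VaR / z = 5.102% / 1.282 = 3.980%.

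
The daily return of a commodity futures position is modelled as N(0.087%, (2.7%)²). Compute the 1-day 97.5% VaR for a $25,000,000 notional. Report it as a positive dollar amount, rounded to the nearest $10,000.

At 97.5% one-sided, z = 1.960.
VaR = −μ + z·σ = −(0.087%) + 1.960 × 2.7% = 5.205%.
On $25,000,000: 0.05205 × $25,000,000 = $1,301,250.

$1,300,000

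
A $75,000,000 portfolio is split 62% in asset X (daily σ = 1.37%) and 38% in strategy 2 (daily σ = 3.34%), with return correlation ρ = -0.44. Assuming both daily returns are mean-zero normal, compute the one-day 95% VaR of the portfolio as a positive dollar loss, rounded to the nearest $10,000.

σ_p² = 0.62²·1.37² + 0.38²·3.34² + 2·-0.44·0.62·0.38·1.37·3.34 = 1.3837 (%²).
σ_p = √1.3837 = 1.176%.
At 95%, z = 1.645.
VaR = 1.645 × 1.176% = 1.935%; on $75,000,000 that is $1,451,250.

$1,450,000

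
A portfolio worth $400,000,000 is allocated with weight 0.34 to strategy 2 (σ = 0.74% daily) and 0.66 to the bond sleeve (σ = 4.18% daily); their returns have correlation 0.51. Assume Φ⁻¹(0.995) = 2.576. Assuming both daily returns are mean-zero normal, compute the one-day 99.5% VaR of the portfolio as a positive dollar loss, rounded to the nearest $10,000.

σ_p² = 0.34²·0.74² + 0.66²·4.18² + 2·0.51·0.34·0.66·0.74·4.18 = 8.3823 (%²).
σ_p = √8.3823 = 2.895%.
VaR = 2.576 × 2.895% = 7.458%; on $400,000,000 that is $29,832,000.

$29,830,000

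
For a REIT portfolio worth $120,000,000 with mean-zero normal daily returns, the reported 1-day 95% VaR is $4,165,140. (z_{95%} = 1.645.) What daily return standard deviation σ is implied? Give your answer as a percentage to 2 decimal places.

2.11%

VaR as a fraction: $4,165,140 / $120,000,000 = 3.471%.
σ = VaR / z = 3.471% / 1.645 = 2.110%.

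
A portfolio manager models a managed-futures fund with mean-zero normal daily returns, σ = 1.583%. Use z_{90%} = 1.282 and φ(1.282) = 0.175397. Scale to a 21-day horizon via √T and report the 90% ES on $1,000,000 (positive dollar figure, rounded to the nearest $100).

σ_{21d} = 1.583% × √21 = 7.254%.
ES multiplier = φ(z)/(1−α) = 0.175397/0.1 = 1.754.
ES = 7.254% × 1.754 = 12.724%; on $1,000,000: $127,240.

$127,200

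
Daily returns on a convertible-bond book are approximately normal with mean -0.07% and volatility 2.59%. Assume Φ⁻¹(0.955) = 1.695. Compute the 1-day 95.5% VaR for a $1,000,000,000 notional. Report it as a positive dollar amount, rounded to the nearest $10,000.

VaR = −μ + z·σ = −(-0.07%) + 1.695 × 2.59% = 4.460%.
On $1,000,000,000: 0.04460 × $1,000,000,000 = $44,600,000.

$44,600,000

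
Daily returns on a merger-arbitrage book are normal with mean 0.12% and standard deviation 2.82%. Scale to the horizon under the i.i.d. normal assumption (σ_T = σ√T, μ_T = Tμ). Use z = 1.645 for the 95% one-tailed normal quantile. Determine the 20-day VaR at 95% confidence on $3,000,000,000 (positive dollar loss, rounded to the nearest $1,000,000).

σ_{20d} = 2.82% × √20 = 12.611%; μ_{20d} = 20 × 0.12% = 2.400%.
VaR = −(2.400%) + 1.645 × 12.611% = 18.345%.
On $3,000,000,000: 0.18345 × $3,000,000,000 = $550,350,000.

$550,000,000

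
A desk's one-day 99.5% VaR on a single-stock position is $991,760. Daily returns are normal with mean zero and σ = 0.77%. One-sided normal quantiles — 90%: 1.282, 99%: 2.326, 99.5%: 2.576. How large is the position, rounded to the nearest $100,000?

$50,000,000

VaR as a fraction of value: z·σ = 2.576 × 0.77% = 1.98352%.
Position = $991,760 / 0.0198352 = $50,000,000.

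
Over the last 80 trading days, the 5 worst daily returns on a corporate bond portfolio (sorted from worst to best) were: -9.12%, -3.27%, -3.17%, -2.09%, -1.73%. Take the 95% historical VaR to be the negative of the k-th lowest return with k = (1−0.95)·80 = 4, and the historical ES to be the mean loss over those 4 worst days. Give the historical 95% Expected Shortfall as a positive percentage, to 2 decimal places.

The 4 worst returns sum to -17.65%.
ES = −(-17.65%) / 4 = 4.4125% ≈ 4.41%.

4.41%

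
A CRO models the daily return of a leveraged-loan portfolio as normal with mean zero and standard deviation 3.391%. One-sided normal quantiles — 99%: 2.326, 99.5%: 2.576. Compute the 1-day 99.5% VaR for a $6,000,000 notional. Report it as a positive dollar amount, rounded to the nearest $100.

VaR = z·σ = 2.576 × 3.391% = 8.735%.
On $6,000,000: 0.08735 × $6,000,000 = $524,100.

$524,100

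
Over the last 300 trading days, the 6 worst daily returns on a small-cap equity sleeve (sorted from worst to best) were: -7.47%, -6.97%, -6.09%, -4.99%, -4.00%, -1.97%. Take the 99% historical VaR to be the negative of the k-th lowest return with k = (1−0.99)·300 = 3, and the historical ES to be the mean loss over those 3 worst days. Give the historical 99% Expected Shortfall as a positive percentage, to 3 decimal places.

The 3 worst returns sum to -20.53%.
ES = −(-20.53%) / 3 = 6.8433…% ≈ 6.843%.

6.843%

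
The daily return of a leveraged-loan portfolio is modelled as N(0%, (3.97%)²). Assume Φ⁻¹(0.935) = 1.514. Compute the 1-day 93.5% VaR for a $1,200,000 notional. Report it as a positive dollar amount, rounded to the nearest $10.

VaR = z·σ = 1.514 × 3.97% = 6.011%.
On $1,200,000: 0.06011 × $1,200,000 = $72,132.

$72,130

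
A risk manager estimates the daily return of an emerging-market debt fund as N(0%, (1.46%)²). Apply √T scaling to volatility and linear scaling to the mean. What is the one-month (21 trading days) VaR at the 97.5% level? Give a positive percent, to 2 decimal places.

13.11%

At 97.5%, z = 1.960.
σ_{21d} = 1.46% × √21 = 6.691%.
VaR = 1.960 × 6.691% = 13.114%.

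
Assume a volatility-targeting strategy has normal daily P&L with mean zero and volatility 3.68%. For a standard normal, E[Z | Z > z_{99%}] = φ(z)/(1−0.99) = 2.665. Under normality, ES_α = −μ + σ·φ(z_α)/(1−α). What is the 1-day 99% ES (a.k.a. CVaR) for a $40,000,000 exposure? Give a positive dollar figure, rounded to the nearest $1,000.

$3,923,000

ES = 3.68% × 2.665 = 9.807%.
On $40,000,000: 0.09807 × $40,000,000 = $3,922,800.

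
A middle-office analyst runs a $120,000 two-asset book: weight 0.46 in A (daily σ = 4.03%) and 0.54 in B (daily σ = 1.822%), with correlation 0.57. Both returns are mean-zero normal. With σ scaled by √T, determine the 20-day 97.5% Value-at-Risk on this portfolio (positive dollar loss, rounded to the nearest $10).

$26,780

σ_p = √(0.46²·4.03² + 0.54²·1.822² + 2·0.57·0.46·0.54·4.03·1.822) = 2.546%.
σ_{20d} = 2.546% × √20 = 11.386%.
z(97.5%) = 1.960.
VaR = 1.960 × 11.386% = 22.317%; on $120,000 that is $26,780.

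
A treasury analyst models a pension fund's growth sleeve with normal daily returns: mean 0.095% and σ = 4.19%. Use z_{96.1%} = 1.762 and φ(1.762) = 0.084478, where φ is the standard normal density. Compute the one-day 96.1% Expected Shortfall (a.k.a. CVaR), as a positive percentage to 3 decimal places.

8.981%

Tail multiplier: φ(z)/(1−α) = 0.084478 / 0.039 = 2.166.
ES = −(0.095%) + 4.19% × 2.166 = 8.981%.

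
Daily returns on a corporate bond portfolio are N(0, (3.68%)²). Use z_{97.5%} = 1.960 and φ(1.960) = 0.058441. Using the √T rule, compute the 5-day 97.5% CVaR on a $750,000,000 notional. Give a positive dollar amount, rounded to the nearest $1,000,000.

$144,000,000

σ_{5d} = 3.68% × √5 = 8.229%.
ES multiplier = φ(z)/(1−α) = 0.058441/0.025 = 2.338.
ES = 8.229% × 2.338 = 19.239%; on $750,000,000: $144,292,500.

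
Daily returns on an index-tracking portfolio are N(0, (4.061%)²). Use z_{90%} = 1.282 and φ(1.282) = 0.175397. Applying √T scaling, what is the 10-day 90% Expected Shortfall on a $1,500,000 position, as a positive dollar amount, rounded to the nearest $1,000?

$338,000

σ_{10d} = 4.061% × √10 = 12.842%.
ES multiplier = φ(z)/(1−α) = 0.175397/0.1 = 1.754.
ES = 12.842% × 1.754 = 22.525%; on $1,500,000: $337,875.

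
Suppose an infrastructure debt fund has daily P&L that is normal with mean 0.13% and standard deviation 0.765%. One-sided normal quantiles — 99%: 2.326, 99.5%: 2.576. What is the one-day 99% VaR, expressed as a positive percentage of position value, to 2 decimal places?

1.65%

VaR = −μ + z·σ = −(0.13%) + 2.326 × 0.765% = 1.649%.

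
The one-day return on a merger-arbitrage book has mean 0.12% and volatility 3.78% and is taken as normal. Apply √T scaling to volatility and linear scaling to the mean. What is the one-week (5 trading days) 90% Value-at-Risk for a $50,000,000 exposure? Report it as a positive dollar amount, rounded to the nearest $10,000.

$5,120,000

At 90%, z = 1.282.
σ_{5d} = 3.78% × √5 = 8.452%; μ_{5d} = 5 × 0.12% = 0.600%.
VaR = −(0.600%) + 1.282 × 8.452% = 10.235%.
On $50,000,000: 0.10235 × $50,000,000 = $5,117,500.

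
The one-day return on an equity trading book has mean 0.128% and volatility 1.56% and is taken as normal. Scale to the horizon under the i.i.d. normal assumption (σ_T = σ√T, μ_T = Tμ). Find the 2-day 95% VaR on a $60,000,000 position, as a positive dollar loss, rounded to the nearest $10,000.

$2,020,000

At 95%, z = 1.645.
σ_{2d} = 1.56% × √2 = 2.206%; μ_{2d} = 2 × 0.128% = 0.256%.
VaR = −(0.256%) + 1.645 × 2.206% = 3.373%.
On $60,000,000: 0.03373 × $60,000,000 = $2,023,800.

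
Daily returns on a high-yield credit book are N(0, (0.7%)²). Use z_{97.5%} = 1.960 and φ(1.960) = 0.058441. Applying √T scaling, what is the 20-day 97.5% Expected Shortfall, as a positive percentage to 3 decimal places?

7.318%

σ_{20d} = 0.7% × √20 = 3.130%.
ES multiplier = φ(z)/(1−α) = 0.058441/0.025 = 2.338.
ES = 3.130% × 2.338 = 7.318%.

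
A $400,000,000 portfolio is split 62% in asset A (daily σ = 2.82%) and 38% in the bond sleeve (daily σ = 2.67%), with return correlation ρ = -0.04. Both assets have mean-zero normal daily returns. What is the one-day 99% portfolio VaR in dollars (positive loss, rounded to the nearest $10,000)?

$18,480,000

σ_p² = 0.62²·2.82² + 0.38²·2.67² + 2·-0.04·0.62·0.38·2.82·2.67 = 3.9444 (%²).
σ_p = √3.9444 = 1.986%.
At 99%, z = 2.326.
VaR = 2.326 × 1.986% = 4.619%; on $400,000,000 that is $18,476,000.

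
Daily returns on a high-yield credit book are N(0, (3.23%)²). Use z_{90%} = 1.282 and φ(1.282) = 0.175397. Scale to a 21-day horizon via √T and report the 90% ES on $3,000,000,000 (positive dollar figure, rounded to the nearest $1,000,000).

$779,000,000

σ_{21d} = 3.23% × √21 = 14.802%.
ES multiplier = φ(z)/(1−α) = 0.175397/0.1 = 1.754.
ES = 14.802% × 1.754 = 25.963%; on $3,000,000,000: $778,890,000.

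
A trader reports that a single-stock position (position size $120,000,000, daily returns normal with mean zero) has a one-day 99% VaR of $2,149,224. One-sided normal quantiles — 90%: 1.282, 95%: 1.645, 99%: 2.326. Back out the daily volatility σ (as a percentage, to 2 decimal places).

0.77%

VaR as a fraction: $2,149,224 / $120,000,000 = 1.791%.
σ = VaR / z = 1.791% / 2.326 = 0.770%.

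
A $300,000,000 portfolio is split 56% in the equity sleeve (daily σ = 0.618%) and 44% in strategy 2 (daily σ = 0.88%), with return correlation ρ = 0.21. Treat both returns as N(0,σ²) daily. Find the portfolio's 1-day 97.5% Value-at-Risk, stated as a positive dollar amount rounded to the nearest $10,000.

$3,360,000

σ_p² = 0.56²·0.618² + 0.44²·0.88² + 2·0.21·0.56·0.44·0.618·0.88 = 0.3260 (%²).
σ_p = √0.3260 = 0.571%.
At 97.5%, z = 1.960.
VaR = 1.960 × 0.571% = 1.119%; on $300,000,000 that is $3,357,000.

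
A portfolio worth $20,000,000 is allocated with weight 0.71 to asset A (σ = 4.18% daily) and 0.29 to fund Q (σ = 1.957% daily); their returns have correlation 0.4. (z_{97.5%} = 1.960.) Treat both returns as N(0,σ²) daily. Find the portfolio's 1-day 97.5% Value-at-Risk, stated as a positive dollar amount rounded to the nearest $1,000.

$1,269,000

σ_p² = 0.71²·4.18² + 0.29²·1.957² + 2·0.4·0.71·0.29·4.18·1.957 = 10.4774 (%²).
σ_p = √10.4774 = 3.237%.
VaR = 1.960 × 3.237% = 6.345%; on $20,000,000 that is $1,269,000.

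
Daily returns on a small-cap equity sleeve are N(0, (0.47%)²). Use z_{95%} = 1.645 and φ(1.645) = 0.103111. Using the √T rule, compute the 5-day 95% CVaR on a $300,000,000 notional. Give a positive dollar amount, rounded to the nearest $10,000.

$6,500,000

σ_{5d} = 0.47% × √5 = 1.051%.
ES multiplier = φ(z)/(1−α) = 0.103111/0.05 = 2.062.
ES = 1.051% × 2.062 = 2.167%; on $300,000,000: $6,501,000.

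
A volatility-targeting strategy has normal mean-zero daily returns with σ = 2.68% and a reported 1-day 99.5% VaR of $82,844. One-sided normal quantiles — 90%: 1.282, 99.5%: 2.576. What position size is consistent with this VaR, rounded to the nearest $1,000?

$1,200,000

VaR as a fraction of value: z·σ = 2.576 × 2.68% = 6.90368%.
Position = $82,844 / 0.0690368 = $1,199,998.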